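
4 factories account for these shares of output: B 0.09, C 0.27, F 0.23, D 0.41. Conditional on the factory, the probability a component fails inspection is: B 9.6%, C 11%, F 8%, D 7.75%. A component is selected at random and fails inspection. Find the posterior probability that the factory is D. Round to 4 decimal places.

Prior × likelihood for each hypothesis:
  B: 0.09 × 0.096 = 0.00864
  C: 0.27 × 0.11 = 0.0297
  F: 0.23 × 0.08 = 0.0184
  D: 0.41 × 0.0775 = 0.031775
Total = 0.088515.
P(D | evidence) = 0.031775 / 0.088515 ≈ 0.3590.

0.3590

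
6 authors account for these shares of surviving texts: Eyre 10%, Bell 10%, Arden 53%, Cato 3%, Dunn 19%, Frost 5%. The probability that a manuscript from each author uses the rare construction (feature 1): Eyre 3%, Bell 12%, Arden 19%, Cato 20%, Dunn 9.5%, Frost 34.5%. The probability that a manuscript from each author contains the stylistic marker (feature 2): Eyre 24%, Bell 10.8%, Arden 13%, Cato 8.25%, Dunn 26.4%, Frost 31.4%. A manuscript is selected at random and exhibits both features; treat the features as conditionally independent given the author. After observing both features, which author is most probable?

Arden

By Bayes' rule, posterior ∝ prior × likelihood:
  Eyre: 0.1 × 0.03 × 0.24 = 0.00072
  Bell: 0.1 × 0.12 × 0.108 = 0.001296
  Arden: 0.53 × 0.19 × 0.13 = 0.013091
  Cato: 0.03 × 0.2 × 0.0825 = 0.000495
  Dunn: 0.19 × 0.095 × 0.264 = 0.0047652
  Frost: 0.05 × 0.345 × 0.314 = 0.0054165
Total = 0.0257837.
Largest term belongs to Arden, so Arden is most probable.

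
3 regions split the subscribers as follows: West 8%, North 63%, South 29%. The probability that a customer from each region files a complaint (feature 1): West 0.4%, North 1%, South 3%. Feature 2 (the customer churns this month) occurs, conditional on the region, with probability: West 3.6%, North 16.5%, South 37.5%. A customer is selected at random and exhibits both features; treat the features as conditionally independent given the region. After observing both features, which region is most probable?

Compute prior × likelihood for every hypothesis:
  West: 0.08 × 0.004 × 0.036 = 0.00001152
  North: 0.63 × 0.01 × 0.165 = 0.0010395
  South: 0.29 × 0.03 × 0.375 = 0.0032625
Sum = 0.00431352.
Largest term belongs to South, so South is most probable.

South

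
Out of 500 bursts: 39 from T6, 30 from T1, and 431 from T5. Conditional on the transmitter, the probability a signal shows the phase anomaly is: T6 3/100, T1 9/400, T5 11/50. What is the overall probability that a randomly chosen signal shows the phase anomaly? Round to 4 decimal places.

Prior × likelihood for each hypothesis:
  T6: 0.078 × 0.03 = 0.00234
  T1: 0.06 × 0.0225 = 0.00135
  T5: 0.862 × 0.22 = 0.18964
P(anomaly) = 0.00234 + 0.00135 + 0.18964 = 0.19333 → 0.1933.

0.1933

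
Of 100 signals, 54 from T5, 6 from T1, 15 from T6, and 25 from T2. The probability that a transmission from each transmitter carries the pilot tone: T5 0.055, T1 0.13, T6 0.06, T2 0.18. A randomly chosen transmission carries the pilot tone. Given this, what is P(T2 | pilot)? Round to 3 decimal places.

Compute prior × likelihood for every hypothesis:
  T5: 0.54 × 0.055 = 0.0297
  T1: 0.06 × 0.13 = 0.0078
  T6: 0.15 × 0.06 = 0.009
  T2: 0.25 × 0.18 = 0.045
Normalizing constant = 0.0915.
P(T2 | evidence) = 0.045 / 0.0915 ≈ 0.492.

0.492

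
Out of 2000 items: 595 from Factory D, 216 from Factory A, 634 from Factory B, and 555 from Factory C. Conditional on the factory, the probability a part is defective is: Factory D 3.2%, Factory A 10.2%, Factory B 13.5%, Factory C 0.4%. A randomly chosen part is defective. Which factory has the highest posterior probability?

Unnormalized posteriors (prior × likelihood):
  Factory D: 0.2975 × 0.032 = 0.00952
  Factory A: 0.108 × 0.102 = 0.011016
  Factory B: 0.317 × 0.135 = 0.042795
  Factory C: 0.2775 × 0.004 = 0.00111
Total = 0.064441.
Largest term belongs to Factory B, so Factory B is most probable.

Factory B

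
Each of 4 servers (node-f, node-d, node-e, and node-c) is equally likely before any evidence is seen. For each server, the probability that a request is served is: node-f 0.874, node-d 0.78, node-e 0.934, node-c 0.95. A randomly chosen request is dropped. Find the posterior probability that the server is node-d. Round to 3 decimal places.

0.476

Taking complements, P(dropped | each) = node-f 0.126, node-d 0.22, node-e 0.066, node-c 0.05.
With a uniform prior (1/4 each), posterior ∝ likelihood:
  node-f: 0.126
  node-d: 0.22
  node-e: 0.066
  node-c: 0.05
Normalizing constant = 0.462.
P(node-d | evidence) = 0.22 / 0.462 ≈ 0.476.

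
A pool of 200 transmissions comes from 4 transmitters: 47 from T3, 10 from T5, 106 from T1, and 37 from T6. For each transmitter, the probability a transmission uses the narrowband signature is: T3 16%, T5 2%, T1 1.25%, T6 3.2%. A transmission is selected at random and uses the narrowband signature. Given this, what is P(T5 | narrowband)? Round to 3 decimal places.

0.020

Compute prior × likelihood for every hypothesis:
  T3: 0.235 × 0.16 = 0.0376
  T5: 0.05 × 0.02 = 0.001
  T1: 0.53 × 0.0125 = 0.006625
  T6: 0.185 × 0.032 = 0.00592
Normalizing constant = 0.051145.
P(T5 | evidence) = 0.001 / 0.051145 ≈ 0.020.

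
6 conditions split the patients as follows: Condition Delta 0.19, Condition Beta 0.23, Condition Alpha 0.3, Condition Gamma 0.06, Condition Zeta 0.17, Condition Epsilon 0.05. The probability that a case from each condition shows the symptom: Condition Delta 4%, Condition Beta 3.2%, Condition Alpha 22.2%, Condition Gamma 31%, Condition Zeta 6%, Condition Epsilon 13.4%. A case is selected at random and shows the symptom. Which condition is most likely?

Condition Alpha

By Bayes' rule, posterior ∝ prior × likelihood:
  Condition Delta: 0.19 × 0.04 = 0.0076
  Condition Beta: 0.23 × 0.032 = 0.00736
  Condition Alpha: 0.3 × 0.222 = 0.0666
  Condition Gamma: 0.06 × 0.31 = 0.0186
  Condition Zeta: 0.17 × 0.06 = 0.0102
  Condition Epsilon: 0.05 × 0.134 = 0.0067
Normalizing constant = 0.11706.
Largest term belongs to Condition Alpha, so Condition Alpha is most probable.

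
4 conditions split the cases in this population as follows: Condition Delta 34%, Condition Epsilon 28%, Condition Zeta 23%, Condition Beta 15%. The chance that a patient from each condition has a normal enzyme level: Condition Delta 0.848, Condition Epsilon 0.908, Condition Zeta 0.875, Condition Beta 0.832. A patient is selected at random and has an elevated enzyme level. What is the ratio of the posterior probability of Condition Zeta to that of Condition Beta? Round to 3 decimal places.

Taking complements, P(elevated | each) = Condition Delta 0.152, Condition Epsilon 0.092, Condition Zeta 0.125, Condition Beta 0.168.
Prior × likelihood for each hypothesis:
  Condition Delta: 0.34 × 0.152 = 0.05168
  Condition Epsilon: 0.28 × 0.092 = 0.02576
  Condition Zeta: 0.23 × 0.125 = 0.02875
  Condition Beta: 0.15 × 0.168 = 0.0252
Normalizing constant = 0.13139.
The ratio is 0.02875 / 0.0252 (the normalizer cancels) = 1.141.

1.141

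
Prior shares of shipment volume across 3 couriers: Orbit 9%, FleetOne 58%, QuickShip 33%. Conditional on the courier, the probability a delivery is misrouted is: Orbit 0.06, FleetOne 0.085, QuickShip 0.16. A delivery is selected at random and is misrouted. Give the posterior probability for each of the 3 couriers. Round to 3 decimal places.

Compute prior × likelihood for every hypothesis:
  Orbit: 0.09 × 0.06 = 0.0054
  FleetOne: 0.58 × 0.085 = 0.0493
  QuickShip: 0.33 × 0.16 = 0.0528
Normalizing constant = 0.1075.
P(Orbit | misrouted) = 0.0054/0.1075 ≈ 0.050
P(FleetOne | misrouted) = 0.0493/0.1075 ≈ 0.459
P(QuickShip | misrouted) = 0.0528/0.1075 ≈ 0.491

Orbit 0.050, FleetOne 0.459, QuickShip 0.491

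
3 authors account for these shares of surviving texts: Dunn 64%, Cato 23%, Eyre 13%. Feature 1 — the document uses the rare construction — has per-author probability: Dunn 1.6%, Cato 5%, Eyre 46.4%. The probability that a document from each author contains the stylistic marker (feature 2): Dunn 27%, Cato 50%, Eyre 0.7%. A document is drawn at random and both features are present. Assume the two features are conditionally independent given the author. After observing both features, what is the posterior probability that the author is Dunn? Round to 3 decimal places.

0.309

By Bayes' rule, posterior ∝ prior × likelihood:
  Dunn: 0.64 × 0.016 × 0.27 = 0.0027648
  Cato: 0.23 × 0.05 × 0.5 = 0.00575
  Eyre: 0.13 × 0.464 × 0.007 = 0.00042224
Total = 0.00893704.
P(Dunn | evidence) = 0.0027648 / 0.00893704 ≈ 0.309.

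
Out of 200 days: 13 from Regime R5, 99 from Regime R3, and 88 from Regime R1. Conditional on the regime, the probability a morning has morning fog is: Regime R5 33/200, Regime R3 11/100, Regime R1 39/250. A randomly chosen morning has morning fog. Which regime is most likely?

Unnormalized posteriors (prior × likelihood):
  Regime R5: 0.065 × 0.165 = 0.010725
  Regime R3: 0.495 × 0.11 = 0.05445
  Regime R1: 0.44 × 0.156 = 0.06864
Normalizing constant = 0.133815.
Largest term belongs to Regime R1, so Regime R1 is most probable.

Regime R1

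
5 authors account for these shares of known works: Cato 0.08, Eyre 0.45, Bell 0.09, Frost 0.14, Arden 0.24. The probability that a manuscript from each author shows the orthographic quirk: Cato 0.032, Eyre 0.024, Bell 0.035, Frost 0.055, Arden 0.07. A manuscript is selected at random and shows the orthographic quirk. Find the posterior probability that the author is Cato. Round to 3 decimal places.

0.062

Prior × likelihood for each hypothesis:
  Cato: 0.08 × 0.032 = 0.00256
  Eyre: 0.45 × 0.024 = 0.0108
  Bell: 0.09 × 0.035 = 0.00315
  Frost: 0.14 × 0.055 = 0.0077
  Arden: 0.24 × 0.07 = 0.0168
Total = 0.04101.
P(Cato | evidence) = 0.00256 / 0.04101 ≈ 0.062.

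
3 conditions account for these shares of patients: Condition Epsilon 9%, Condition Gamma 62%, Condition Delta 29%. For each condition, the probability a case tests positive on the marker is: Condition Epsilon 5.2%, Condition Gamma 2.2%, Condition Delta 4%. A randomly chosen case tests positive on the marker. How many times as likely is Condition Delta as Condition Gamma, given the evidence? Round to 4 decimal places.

Prior × likelihood for each hypothesis:
  Condition Epsilon: 0.09 × 0.052 = 0.00468
  Condition Gamma: 0.62 × 0.022 = 0.01364
  Condition Delta: 0.29 × 0.04 = 0.0116
Total = 0.02992.
The ratio is 0.0116 / 0.01364 (the normalizer cancels) = 0.8504.

0.8504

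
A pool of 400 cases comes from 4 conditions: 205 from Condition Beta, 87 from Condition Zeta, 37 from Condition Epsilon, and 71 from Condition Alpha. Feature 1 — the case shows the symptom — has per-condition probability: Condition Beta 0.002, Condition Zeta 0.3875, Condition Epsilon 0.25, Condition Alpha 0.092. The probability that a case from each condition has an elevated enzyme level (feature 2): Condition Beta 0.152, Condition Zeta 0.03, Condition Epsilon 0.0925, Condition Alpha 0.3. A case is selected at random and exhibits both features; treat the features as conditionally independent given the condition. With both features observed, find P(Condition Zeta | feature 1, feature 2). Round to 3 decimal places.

Compute prior × likelihood for every hypothesis:
  Condition Beta: 0.5125 × 0.002 × 0.152 = 0.0001558
  Condition Zeta: 0.2175 × 0.3875 × 0.03 = 0.0025284375
  Condition Epsilon: 0.0925 × 0.25 × 0.0925 = 0.0021390625
  Condition Alpha: 0.1775 × 0.092 × 0.3 = 0.004899
Normalizing constant = 0.0097223.
P(Condition Zeta | evidence) = 0.0025284375 / 0.0097223 ≈ 0.260.

0.260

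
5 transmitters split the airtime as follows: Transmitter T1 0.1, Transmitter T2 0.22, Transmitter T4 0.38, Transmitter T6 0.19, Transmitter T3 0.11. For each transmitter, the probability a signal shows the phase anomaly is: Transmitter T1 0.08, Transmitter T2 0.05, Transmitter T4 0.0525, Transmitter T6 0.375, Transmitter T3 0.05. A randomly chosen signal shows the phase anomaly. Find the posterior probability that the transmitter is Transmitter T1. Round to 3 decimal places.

0.069

Compute prior × likelihood for every hypothesis:
  Transmitter T1: 0.1 × 0.08 = 0.008
  Transmitter T2: 0.22 × 0.05 = 0.011
  Transmitter T4: 0.38 × 0.0525 = 0.01995
  Transmitter T6: 0.19 × 0.375 = 0.07125
  Transmitter T3: 0.11 × 0.05 = 0.0055
Sum = 0.1157.
P(Transmitter T1 | evidence) = 0.008 / 0.1157 ≈ 0.069.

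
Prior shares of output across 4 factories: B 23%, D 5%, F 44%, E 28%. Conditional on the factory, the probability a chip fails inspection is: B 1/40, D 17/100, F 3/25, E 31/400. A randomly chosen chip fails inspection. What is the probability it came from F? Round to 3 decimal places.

0.595

Compute prior × likelihood for every hypothesis:
  B: 0.23 × 0.025 = 0.00575
  D: 0.05 × 0.17 = 0.0085
  F: 0.44 × 0.12 = 0.0528
  E: 0.28 × 0.0775 = 0.0217
Sum = 0.08875.
P(F | evidence) = 0.0528 / 0.08875 ≈ 0.595.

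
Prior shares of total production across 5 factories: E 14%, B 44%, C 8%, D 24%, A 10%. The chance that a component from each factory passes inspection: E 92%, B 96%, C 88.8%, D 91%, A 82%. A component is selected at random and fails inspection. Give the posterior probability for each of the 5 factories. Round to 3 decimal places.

E 0.145, B 0.228, C 0.116, D 0.279, A 0.233

Taking complements, P(nonconforming | each) = E 0.08, B 0.04, C 0.112, D 0.09, A 0.18.
Compute prior × likelihood for every hypothesis:
  E: 0.14 × 0.08 = 0.0112
  B: 0.44 × 0.04 = 0.0176
  C: 0.08 × 0.112 = 0.00896
  D: 0.24 × 0.09 = 0.0216
  A: 0.1 × 0.18 = 0.018
Normalizing constant = 0.07736.
P(E | nonconforming) = 0.0112/0.07736 ≈ 0.145
P(B | nonconforming) = 0.0176/0.07736 ≈ 0.228
P(C | nonconforming) = 0.00896/0.07736 ≈ 0.116
P(D | nonconforming) = 0.0216/0.07736 ≈ 0.279
P(A | nonconforming) = 0.018/0.07736 ≈ 0.233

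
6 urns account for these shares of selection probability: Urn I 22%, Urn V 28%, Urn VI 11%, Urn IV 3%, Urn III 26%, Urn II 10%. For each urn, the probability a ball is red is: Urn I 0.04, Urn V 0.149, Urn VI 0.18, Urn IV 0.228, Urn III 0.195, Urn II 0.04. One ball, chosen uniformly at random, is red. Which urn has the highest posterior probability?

Urn III

Unnormalized posteriors (prior × likelihood):
  Urn I: 0.22 × 0.04 = 0.0088
  Urn V: 0.28 × 0.149 = 0.04172
  Urn VI: 0.11 × 0.18 = 0.0198
  Urn IV: 0.03 × 0.228 = 0.00684
  Urn III: 0.26 × 0.195 = 0.0507
  Urn II: 0.1 × 0.04 = 0.004
Normalizing constant = 0.13186.
Largest term belongs to Urn III, so Urn III is most probable.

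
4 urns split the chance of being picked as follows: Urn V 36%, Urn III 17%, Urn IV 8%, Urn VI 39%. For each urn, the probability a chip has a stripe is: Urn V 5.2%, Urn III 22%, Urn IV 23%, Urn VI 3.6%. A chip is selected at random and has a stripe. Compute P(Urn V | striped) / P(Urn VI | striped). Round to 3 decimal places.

Unnormalized posteriors (prior × likelihood):
  Urn V: 0.36 × 0.052 = 0.01872
  Urn III: 0.17 × 0.22 = 0.0374
  Urn IV: 0.08 × 0.23 = 0.0184
  Urn VI: 0.39 × 0.036 = 0.01404
Total = 0.08856.
The ratio is 0.01872 / 0.01404 (the normalizer cancels) = 1.333.

1.333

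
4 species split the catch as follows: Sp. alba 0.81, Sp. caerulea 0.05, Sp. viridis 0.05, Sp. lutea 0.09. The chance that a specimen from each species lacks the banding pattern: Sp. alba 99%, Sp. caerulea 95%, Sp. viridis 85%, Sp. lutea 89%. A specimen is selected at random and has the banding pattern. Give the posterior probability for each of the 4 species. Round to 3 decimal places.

Sp. alba 0.289, Sp. caerulea 0.089, Sp. viridis 0.268, Sp. lutea 0.354

Taking complements, P(banded | each) = Sp. alba 0.01, Sp. caerulea 0.05, Sp. viridis 0.15, Sp. lutea 0.11.
Unnormalized posteriors (prior × likelihood):
  Sp. alba: 0.81 × 0.01 = 0.0081
  Sp. caerulea: 0.05 × 0.05 = 0.0025
  Sp. viridis: 0.05 × 0.15 = 0.0075
  Sp. lutea: 0.09 × 0.11 = 0.0099
Total = 0.028.
P(Sp. alba | banded) = 0.0081/0.028 ≈ 0.289
P(Sp. caerulea | banded) = 0.0025/0.028 ≈ 0.089
P(Sp. viridis | banded) = 0.0075/0.028 ≈ 0.268
P(Sp. lutea | banded) = 0.0099/0.028 ≈ 0.354
(Check: 0.289+0.089+0.268+0.354 = 1.000.)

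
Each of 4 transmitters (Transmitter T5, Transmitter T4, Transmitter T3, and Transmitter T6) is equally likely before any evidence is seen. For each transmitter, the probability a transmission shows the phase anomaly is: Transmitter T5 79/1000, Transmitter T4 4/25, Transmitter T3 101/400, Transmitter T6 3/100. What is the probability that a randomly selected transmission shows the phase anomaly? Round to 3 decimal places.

Since the prior is uniform, the posterior is proportional to the likelihood:
  Transmitter T5: 0.079
  Transmitter T4: 0.16
  Transmitter T3: 0.2525
  Transmitter T6: 0.03
P(anomaly) = (1/4) × (0.079 + 0.16 + 0.2525 + 0.03) = 0.5215/4 ≈ 0.130.

0.130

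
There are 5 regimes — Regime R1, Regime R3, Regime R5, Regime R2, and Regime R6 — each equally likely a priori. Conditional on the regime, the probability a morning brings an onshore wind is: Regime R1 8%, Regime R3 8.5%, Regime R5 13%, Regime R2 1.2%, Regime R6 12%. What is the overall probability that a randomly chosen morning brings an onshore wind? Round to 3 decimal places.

0.085

Since the prior is uniform, the posterior is proportional to the likelihood:
  Regime R1: 0.08
  Regime R3: 0.085
  Regime R5: 0.13
  Regime R2: 0.012
  Regime R6: 0.12
P(onshore) = (1/5) × (0.08 + 0.085 + 0.13 + 0.012 + 0.12) = 0.427/5 ≈ 0.085.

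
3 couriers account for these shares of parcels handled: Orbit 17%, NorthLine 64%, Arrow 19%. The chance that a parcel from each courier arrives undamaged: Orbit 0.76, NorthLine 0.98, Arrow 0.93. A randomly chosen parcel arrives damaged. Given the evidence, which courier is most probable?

Orbit

Taking complements, P(damaged | each) = Orbit 0.24, NorthLine 0.02, Arrow 0.07.
Compute prior × likelihood for every hypothesis:
  Orbit: 0.17 × 0.24 = 0.0408
  NorthLine: 0.64 × 0.02 = 0.0128
  Arrow: 0.19 × 0.07 = 0.0133
Total = 0.0669.
Largest term belongs to Orbit, so Orbit is most probable.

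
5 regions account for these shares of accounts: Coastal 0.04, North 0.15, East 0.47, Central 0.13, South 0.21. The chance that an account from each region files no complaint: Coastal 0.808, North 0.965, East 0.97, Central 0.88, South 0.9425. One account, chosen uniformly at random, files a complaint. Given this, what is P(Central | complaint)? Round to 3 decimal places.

Taking complements, P(complaint | each) = Coastal 0.192, North 0.035, East 0.03, Central 0.12, South 0.0575.
By Bayes' rule, posterior ∝ prior × likelihood:
  Coastal: 0.04 × 0.192 = 0.00768
  North: 0.15 × 0.035 = 0.00525
  East: 0.47 × 0.03 = 0.0141
  Central: 0.13 × 0.12 = 0.0156
  South: 0.21 × 0.0575 = 0.012075
Normalizing constant = 0.054705.
P(Central | evidence) = 0.0156 / 0.054705 ≈ 0.285.

0.285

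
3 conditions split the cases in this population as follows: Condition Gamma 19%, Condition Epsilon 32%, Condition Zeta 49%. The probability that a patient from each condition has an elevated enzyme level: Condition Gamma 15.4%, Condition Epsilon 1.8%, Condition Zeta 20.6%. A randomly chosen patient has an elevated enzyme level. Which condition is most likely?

By Bayes' rule, posterior ∝ prior × likelihood:
  Condition Gamma: 0.19 × 0.154 = 0.02926
  Condition Epsilon: 0.32 × 0.018 = 0.00576
  Condition Zeta: 0.49 × 0.206 = 0.10094
Total = 0.13596.
Largest term belongs to Condition Zeta, so Condition Zeta is most probable.

Condition Zeta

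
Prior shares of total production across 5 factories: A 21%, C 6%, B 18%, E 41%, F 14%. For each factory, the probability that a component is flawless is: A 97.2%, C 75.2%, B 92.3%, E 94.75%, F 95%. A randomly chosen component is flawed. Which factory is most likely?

Taking complements, P(flawed | each) = A 0.028, C 0.248, B 0.077, E 0.0525, F 0.05.
Unnormalized posteriors (prior × likelihood):
  A: 0.21 × 0.028 = 0.00588
  C: 0.06 × 0.248 = 0.01488
  B: 0.18 × 0.077 = 0.01386
  E: 0.41 × 0.0525 = 0.021525
  F: 0.14 × 0.05 = 0.007
Normalizing constant = 0.063145.
Largest term belongs to E, so E is most probable.

E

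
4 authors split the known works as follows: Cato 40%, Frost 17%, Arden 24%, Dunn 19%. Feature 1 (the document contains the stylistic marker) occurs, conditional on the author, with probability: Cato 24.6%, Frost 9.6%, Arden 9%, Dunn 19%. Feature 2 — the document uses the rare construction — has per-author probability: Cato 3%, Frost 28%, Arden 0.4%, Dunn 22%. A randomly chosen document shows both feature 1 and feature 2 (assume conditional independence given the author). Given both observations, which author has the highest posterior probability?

Dunn

Unnormalized posteriors (prior × likelihood):
  Cato: 0.4 × 0.246 × 0.03 = 0.002952
  Frost: 0.17 × 0.096 × 0.28 = 0.0045696
  Arden: 0.24 × 0.09 × 0.004 = 0.0000864
  Dunn: 0.19 × 0.19 × 0.22 = 0.007942
Normalizing constant = 0.01555.
Largest term belongs to Dunn, so Dunn is most probable.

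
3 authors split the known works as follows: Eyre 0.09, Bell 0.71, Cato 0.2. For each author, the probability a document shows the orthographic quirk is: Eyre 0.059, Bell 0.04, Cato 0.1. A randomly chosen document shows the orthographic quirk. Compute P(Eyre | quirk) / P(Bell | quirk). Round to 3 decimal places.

0.187

Unnormalized posteriors (prior × likelihood):
  Eyre: 0.09 × 0.059 = 0.00531
  Bell: 0.71 × 0.04 = 0.0284
  Cato: 0.2 × 0.1 = 0.02
Total = 0.05371.
The ratio is 0.00531 / 0.0284 (the normalizer cancels) = 0.187.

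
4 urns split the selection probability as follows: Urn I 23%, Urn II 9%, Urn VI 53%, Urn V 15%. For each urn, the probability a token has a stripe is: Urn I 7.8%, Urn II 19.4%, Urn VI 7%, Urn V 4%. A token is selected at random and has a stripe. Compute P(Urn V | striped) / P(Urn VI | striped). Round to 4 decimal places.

0.1617

Unnormalized posteriors (prior × likelihood):
  Urn I: 0.23 × 0.078 = 0.01794
  Urn II: 0.09 × 0.194 = 0.01746
  Urn VI: 0.53 × 0.07 = 0.0371
  Urn V: 0.15 × 0.04 = 0.006
Normalizing constant = 0.0785.
The ratio is 0.006 / 0.0371 (the normalizer cancels) = 0.1617.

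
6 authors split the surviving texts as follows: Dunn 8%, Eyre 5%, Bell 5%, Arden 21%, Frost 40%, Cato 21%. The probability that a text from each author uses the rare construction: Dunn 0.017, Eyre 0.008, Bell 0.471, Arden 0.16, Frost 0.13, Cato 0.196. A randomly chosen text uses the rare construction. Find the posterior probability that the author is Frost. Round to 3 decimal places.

Unnormalized posteriors (prior × likelihood):
  Dunn: 0.08 × 0.017 = 0.00136
  Eyre: 0.05 × 0.008 = 0.0004
  Bell: 0.05 × 0.471 = 0.02355
  Arden: 0.21 × 0.16 = 0.0336
  Frost: 0.4 × 0.13 = 0.052
  Cato: 0.21 × 0.196 = 0.04116
Sum = 0.15207.
P(Frost | evidence) = 0.052 / 0.15207 ≈ 0.342.

0.342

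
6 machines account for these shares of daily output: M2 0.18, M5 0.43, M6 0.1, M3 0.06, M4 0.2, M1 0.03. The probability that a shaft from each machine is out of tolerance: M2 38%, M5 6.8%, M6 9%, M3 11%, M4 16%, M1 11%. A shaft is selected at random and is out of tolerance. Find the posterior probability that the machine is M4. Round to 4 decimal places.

0.2154

Prior × likelihood for each hypothesis:
  M2: 0.18 × 0.38 = 0.0684
  M5: 0.43 × 0.068 = 0.02924
  M6: 0.1 × 0.09 = 0.009
  M3: 0.06 × 0.11 = 0.0066
  M4: 0.2 × 0.16 = 0.032
  M1: 0.03 × 0.11 = 0.0033
Total = 0.14854.
P(M4 | evidence) = 0.032 / 0.14854 ≈ 0.2154.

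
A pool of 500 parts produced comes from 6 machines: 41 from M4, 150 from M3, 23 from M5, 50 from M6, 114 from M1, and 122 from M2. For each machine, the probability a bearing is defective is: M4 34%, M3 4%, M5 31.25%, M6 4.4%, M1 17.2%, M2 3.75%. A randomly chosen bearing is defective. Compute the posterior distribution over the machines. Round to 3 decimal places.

Unnormalized posteriors (prior × likelihood):
  M4: 0.082 × 0.34 = 0.02788
  M3: 0.3 × 0.04 = 0.012
  M5: 0.046 × 0.3125 = 0.014375
  M6: 0.1 × 0.044 = 0.0044
  M1: 0.228 × 0.172 = 0.039216
  M2: 0.244 × 0.0375 = 0.00915
Sum = 0.107021.
P(M4 | defective) = 0.02788/0.107021 ≈ 0.261
P(M3 | defective) = 0.012/0.107021 ≈ 0.112
P(M5 | defective) = 0.014375/0.107021 ≈ 0.134
P(M6 | defective) = 0.0044/0.107021 ≈ 0.041
P(M1 | defective) = 0.039216/0.107021 ≈ 0.366
P(M2 | defective) = 0.00915/0.107021 ≈ 0.085

M4 0.261, M3 0.112, M5 0.134, M6 0.041, M1 0.366, M2 0.085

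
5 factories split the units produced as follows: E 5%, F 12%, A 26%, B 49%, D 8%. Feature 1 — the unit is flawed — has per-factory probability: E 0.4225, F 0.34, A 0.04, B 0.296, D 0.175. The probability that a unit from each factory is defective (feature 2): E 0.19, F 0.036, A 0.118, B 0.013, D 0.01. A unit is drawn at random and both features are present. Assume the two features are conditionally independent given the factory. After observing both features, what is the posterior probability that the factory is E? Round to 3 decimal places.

Compute prior × likelihood for every hypothesis:
  E: 0.05 × 0.4225 × 0.19 = 0.00401375
  F: 0.12 × 0.34 × 0.036 = 0.0014688
  A: 0.26 × 0.04 × 0.118 = 0.0012272
  B: 0.49 × 0.296 × 0.013 = 0.00188552
  D: 0.08 × 0.175 × 0.01 = 0.00014
Total = 0.00873527.
P(E | evidence) = 0.00401375 / 0.00873527 ≈ 0.459.

0.459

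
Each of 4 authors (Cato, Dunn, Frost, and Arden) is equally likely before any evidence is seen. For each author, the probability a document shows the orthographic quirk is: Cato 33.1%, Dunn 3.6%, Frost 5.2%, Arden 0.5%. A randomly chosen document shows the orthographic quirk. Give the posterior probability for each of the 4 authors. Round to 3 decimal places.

Cato 0.781, Dunn 0.085, Frost 0.123, Arden 0.012

Since the prior is uniform, the posterior is proportional to the likelihood:
  Cato: 0.331
  Dunn: 0.036
  Frost: 0.052
  Arden: 0.005
Total = 0.424.
P(Cato | quirk) = 0.331/0.424 ≈ 0.781
P(Dunn | quirk) = 0.036/0.424 ≈ 0.085
P(Frost | quirk) = 0.052/0.424 ≈ 0.123
P(Arden | quirk) = 0.005/0.424 ≈ 0.012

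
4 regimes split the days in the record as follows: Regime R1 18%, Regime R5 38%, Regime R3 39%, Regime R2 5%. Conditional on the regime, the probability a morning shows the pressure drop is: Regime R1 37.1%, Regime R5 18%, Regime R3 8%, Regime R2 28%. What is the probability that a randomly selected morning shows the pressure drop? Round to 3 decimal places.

By Bayes' rule, posterior ∝ prior × likelihood:
  Regime R1: 0.18 × 0.371 = 0.06678
  Regime R5: 0.38 × 0.18 = 0.0684
  Regime R3: 0.39 × 0.08 = 0.0312
  Regime R2: 0.05 × 0.28 = 0.014
P(drop) = 0.06678 + 0.0684 + 0.0312 + 0.014 = 0.18038 → 0.180.

0.180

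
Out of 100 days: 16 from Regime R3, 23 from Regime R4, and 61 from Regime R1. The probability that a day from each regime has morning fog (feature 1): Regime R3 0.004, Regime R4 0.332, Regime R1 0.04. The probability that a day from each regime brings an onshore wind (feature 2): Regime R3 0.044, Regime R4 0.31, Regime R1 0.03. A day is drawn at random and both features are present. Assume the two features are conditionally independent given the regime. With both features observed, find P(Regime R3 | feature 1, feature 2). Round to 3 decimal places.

0.001

Compute prior × likelihood for every hypothesis:
  Regime R3: 0.16 × 0.004 × 0.044 = 0.00002816
  Regime R4: 0.23 × 0.332 × 0.31 = 0.0236716
  Regime R1: 0.61 × 0.04 × 0.03 = 0.000732
Normalizing constant = 0.02443176.
P(Regime R3 | evidence) = 0.00002816 / 0.02443176 ≈ 0.001.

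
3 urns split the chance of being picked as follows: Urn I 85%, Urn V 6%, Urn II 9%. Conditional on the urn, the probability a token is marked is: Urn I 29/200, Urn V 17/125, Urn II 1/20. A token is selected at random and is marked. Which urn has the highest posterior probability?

Prior × likelihood for each hypothesis:
  Urn I: 0.85 × 0.145 = 0.12325
  Urn V: 0.06 × 0.136 = 0.00816
  Urn II: 0.09 × 0.05 = 0.0045
Sum = 0.13591.
Largest term belongs to Urn I, so Urn I is most probable.

Urn I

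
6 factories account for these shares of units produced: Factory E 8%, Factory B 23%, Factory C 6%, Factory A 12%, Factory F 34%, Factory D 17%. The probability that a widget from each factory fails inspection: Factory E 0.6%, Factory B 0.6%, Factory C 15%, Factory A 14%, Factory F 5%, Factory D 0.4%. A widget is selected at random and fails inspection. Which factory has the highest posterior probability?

Compute prior × likelihood for every hypothesis:
  Factory E: 0.08 × 0.006 = 0.00048
  Factory B: 0.23 × 0.006 = 0.00138
  Factory C: 0.06 × 0.15 = 0.009
  Factory A: 0.12 × 0.14 = 0.0168
  Factory F: 0.34 × 0.05 = 0.017
  Factory D: 0.17 × 0.004 = 0.00068
Total = 0.04534.
Largest term belongs to Factory F, so Factory F is most probable.

Factory F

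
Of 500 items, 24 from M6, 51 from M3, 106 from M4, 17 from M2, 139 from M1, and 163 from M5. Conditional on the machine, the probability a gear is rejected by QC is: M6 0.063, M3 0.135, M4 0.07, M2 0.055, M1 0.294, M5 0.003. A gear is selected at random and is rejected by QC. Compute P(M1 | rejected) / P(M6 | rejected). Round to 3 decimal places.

27.028

Prior × likelihood for each hypothesis:
  M6: 0.048 × 0.063 = 0.003024
  M3: 0.102 × 0.135 = 0.01377
  M4: 0.212 × 0.07 = 0.01484
  M2: 0.034 × 0.055 = 0.00187
  M1: 0.278 × 0.294 = 0.081732
  M5: 0.326 × 0.003 = 0.000978
Sum = 0.116214.
The ratio is 0.081732 / 0.003024 (the normalizer cancels) = 27.028.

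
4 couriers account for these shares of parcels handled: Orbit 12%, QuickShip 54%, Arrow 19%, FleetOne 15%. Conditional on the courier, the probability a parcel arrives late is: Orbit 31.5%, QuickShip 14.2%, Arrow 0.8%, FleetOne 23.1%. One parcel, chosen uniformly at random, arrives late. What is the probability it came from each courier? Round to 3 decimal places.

Compute prior × likelihood for every hypothesis:
  Orbit: 0.12 × 0.315 = 0.0378
  QuickShip: 0.54 × 0.142 = 0.07668
  Arrow: 0.19 × 0.008 = 0.00152
  FleetOne: 0.15 × 0.231 = 0.03465
Sum = 0.15065.
P(Orbit | late) = 0.0378/0.15065 ≈ 0.251
P(QuickShip | late) = 0.07668/0.15065 ≈ 0.509
P(Arrow | late) = 0.00152/0.15065 ≈ 0.010
P(FleetOne | late) = 0.03465/0.15065 ≈ 0.230
(Check: 0.251+0.509+0.010+0.230 = 1.000.)

Orbit 0.251, QuickShip 0.509, Arrow 0.010, FleetOne 0.230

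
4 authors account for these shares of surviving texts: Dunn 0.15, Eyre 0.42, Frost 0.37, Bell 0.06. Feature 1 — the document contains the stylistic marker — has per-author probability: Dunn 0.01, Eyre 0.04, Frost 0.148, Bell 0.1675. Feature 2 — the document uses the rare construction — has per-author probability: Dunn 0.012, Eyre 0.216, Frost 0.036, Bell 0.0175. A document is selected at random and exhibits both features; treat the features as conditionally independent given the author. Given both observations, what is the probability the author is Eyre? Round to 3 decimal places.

0.626

By Bayes' rule, posterior ∝ prior × likelihood:
  Dunn: 0.15 × 0.01 × 0.012 = 0.000018
  Eyre: 0.42 × 0.04 × 0.216 = 0.0036288
  Frost: 0.37 × 0.148 × 0.036 = 0.00197136
  Bell: 0.06 × 0.1675 × 0.0175 = 0.000175875
Normalizing constant = 0.005794035.
P(Eyre | evidence) = 0.0036288 / 0.005794035 ≈ 0.626.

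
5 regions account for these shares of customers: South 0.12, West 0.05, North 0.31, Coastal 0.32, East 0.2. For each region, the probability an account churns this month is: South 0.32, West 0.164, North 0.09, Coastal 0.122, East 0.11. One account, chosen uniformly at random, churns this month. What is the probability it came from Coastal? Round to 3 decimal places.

Unnormalized posteriors (prior × likelihood):
  South: 0.12 × 0.32 = 0.0384
  West: 0.05 × 0.164 = 0.0082
  North: 0.31 × 0.09 = 0.0279
  Coastal: 0.32 × 0.122 = 0.03904
  East: 0.2 × 0.11 = 0.022
Sum = 0.13554.
P(Coastal | evidence) = 0.03904 / 0.13554 ≈ 0.288.

0.288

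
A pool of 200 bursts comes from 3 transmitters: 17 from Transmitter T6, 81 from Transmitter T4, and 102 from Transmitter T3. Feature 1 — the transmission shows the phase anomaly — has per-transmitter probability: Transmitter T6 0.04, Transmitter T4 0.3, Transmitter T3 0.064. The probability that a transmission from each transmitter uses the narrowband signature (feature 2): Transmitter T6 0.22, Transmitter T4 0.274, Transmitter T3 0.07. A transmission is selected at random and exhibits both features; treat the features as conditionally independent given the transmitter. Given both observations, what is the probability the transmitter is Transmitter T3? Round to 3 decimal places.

0.063

Compute prior × likelihood for every hypothesis:
  Transmitter T6: 0.085 × 0.04 × 0.22 = 0.000748
  Transmitter T4: 0.405 × 0.3 × 0.274 = 0.033291
  Transmitter T3: 0.51 × 0.064 × 0.07 = 0.0022848
Sum = 0.0363238.
P(Transmitter T3 | evidence) = 0.0022848 / 0.0363238 ≈ 0.063.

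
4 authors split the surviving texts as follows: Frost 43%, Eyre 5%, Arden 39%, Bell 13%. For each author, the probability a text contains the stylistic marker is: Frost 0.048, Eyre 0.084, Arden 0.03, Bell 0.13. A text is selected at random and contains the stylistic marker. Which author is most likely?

Frost

Unnormalized posteriors (prior × likelihood):
  Frost: 0.43 × 0.048 = 0.02064
  Eyre: 0.05 × 0.084 = 0.0042
  Arden: 0.39 × 0.03 = 0.0117
  Bell: 0.13 × 0.13 = 0.0169
Sum = 0.05344.
Largest term belongs to Frost, so Frost is most probable.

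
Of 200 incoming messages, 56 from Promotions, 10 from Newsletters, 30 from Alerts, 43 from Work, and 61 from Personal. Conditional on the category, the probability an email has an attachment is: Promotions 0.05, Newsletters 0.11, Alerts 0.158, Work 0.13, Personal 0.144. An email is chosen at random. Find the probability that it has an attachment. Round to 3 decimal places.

Prior × likelihood for each hypothesis:
  Promotions: 0.28 × 0.05 = 0.014
  Newsletters: 0.05 × 0.11 = 0.0055
  Alerts: 0.15 × 0.158 = 0.0237
  Work: 0.215 × 0.13 = 0.02795
  Personal: 0.305 × 0.144 = 0.04392
P(attachment) = 0.014 + 0.0055 + 0.0237 + 0.02795 + 0.04392 = 0.11507 → 0.115.

0.115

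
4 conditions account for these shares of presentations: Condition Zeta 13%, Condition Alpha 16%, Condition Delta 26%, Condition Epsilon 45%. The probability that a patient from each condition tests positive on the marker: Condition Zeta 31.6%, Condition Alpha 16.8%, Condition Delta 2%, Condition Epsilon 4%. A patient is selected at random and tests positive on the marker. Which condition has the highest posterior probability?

Condition Zeta

By Bayes' rule, posterior ∝ prior × likelihood:
  Condition Zeta: 0.13 × 0.316 = 0.04108
  Condition Alpha: 0.16 × 0.168 = 0.02688
  Condition Delta: 0.26 × 0.02 = 0.0052
  Condition Epsilon: 0.45 × 0.04 = 0.018
Total = 0.09116.
Largest term belongs to Condition Zeta, so Condition Zeta is most probable.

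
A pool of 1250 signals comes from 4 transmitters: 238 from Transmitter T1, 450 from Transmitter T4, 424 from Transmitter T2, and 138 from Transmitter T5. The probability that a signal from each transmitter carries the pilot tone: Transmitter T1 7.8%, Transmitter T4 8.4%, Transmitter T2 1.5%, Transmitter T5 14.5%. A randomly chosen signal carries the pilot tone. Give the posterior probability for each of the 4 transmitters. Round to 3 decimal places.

Transmitter T1 0.224, Transmitter T4 0.457, Transmitter T2 0.077, Transmitter T5 0.242

By Bayes' rule, posterior ∝ prior × likelihood:
  Transmitter T1: 0.1904 × 0.078 = 0.0148512
  Transmitter T4: 0.36 × 0.084 = 0.03024
  Transmitter T2: 0.3392 × 0.015 = 0.005088
  Transmitter T5: 0.1104 × 0.145 = 0.016008
Total = 0.0661872.
P(Transmitter T1 | pilot) = 0.0148512/0.0661872 ≈ 0.224
P(Transmitter T4 | pilot) = 0.03024/0.0661872 ≈ 0.457
P(Transmitter T2 | pilot) = 0.005088/0.0661872 ≈ 0.077
P(Transmitter T5 | pilot) = 0.016008/0.0661872 ≈ 0.242
(Check: 0.224+0.457+0.077+0.242 = 1.000.)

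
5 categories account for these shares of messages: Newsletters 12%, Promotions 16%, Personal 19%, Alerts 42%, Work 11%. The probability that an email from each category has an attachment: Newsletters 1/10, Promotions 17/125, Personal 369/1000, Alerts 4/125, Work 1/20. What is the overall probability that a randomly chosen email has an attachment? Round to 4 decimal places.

Prior × likelihood for each hypothesis:
  Newsletters: 0.12 × 0.1 = 0.012
  Promotions: 0.16 × 0.136 = 0.02176
  Personal: 0.19 × 0.369 = 0.07011
  Alerts: 0.42 × 0.032 = 0.01344
  Work: 0.11 × 0.05 = 0.0055
P(attachment) = 0.012 + 0.02176 + 0.07011 + 0.01344 + 0.0055 = 0.12281 → 0.1228.

0.1228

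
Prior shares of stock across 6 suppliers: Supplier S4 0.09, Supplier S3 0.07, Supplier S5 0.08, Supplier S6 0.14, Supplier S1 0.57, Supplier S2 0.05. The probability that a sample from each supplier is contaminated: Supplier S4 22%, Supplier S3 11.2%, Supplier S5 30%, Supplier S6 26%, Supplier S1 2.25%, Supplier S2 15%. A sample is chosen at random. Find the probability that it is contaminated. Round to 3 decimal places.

Compute prior × likelihood for every hypothesis:
  Supplier S4: 0.09 × 0.22 = 0.0198
  Supplier S3: 0.07 × 0.112 = 0.00784
  Supplier S5: 0.08 × 0.3 = 0.024
  Supplier S6: 0.14 × 0.26 = 0.0364
  Supplier S1: 0.57 × 0.0225 = 0.012825
  Supplier S2: 0.05 × 0.15 = 0.0075
P(contaminated) = 0.0198 + 0.00784 + 0.024 + 0.0364 + 0.012825 + 0.0075 = 0.108365 → 0.108.

0.108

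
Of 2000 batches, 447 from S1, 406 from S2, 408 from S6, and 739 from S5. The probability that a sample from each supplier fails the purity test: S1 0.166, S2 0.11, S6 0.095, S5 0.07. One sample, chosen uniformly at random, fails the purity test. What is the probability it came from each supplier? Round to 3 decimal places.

Unnormalized posteriors (prior × likelihood):
  S1: 0.2235 × 0.166 = 0.037101
  S2: 0.203 × 0.11 = 0.02233
  S6: 0.204 × 0.095 = 0.01938
  S5: 0.3695 × 0.07 = 0.025865
Normalizing constant = 0.104676.
P(S1 | off-spec) = 0.037101/0.104676 ≈ 0.354
P(S2 | off-spec) = 0.02233/0.104676 ≈ 0.213
P(S6 | off-spec) = 0.01938/0.104676 ≈ 0.185
P(S5 | off-spec) = 0.025865/0.104676 ≈ 0.247
(Check: 0.354+0.213+0.185+0.247 = 0.999.)

S1 0.354, S2 0.213, S6 0.185, S5 0.247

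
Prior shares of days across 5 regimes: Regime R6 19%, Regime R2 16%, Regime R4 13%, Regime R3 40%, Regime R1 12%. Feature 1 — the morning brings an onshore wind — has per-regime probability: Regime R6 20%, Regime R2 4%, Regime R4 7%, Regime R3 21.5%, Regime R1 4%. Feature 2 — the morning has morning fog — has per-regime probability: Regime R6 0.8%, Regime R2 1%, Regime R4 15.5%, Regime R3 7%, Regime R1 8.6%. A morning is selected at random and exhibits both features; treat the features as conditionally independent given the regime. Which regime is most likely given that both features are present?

Prior × likelihood for each hypothesis:
  Regime R6: 0.19 × 0.2 × 0.008 = 0.000304
  Regime R2: 0.16 × 0.04 × 0.01 = 0.000064
  Regime R4: 0.13 × 0.07 × 0.155 = 0.0014105
  Regime R3: 0.4 × 0.215 × 0.07 = 0.00602
  Regime R1: 0.12 × 0.04 × 0.086 = 0.0004128
Sum = 0.0082113.
Largest term belongs to Regime R3, so Regime R3 is most probable.

Regime R3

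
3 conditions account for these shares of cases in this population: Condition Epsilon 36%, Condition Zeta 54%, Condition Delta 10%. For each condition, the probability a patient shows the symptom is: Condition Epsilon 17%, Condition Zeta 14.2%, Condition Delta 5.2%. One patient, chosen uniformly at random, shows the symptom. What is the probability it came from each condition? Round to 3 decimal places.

Unnormalized posteriors (prior × likelihood):
  Condition Epsilon: 0.36 × 0.17 = 0.0612
  Condition Zeta: 0.54 × 0.142 = 0.07668
  Condition Delta: 0.1 × 0.052 = 0.0052
Normalizing constant = 0.14308.
P(Condition Epsilon | symptomatic) = 0.0612/0.14308 ≈ 0.428
P(Condition Zeta | symptomatic) = 0.07668/0.14308 ≈ 0.536
P(Condition Delta | symptomatic) = 0.0052/0.14308 ≈ 0.036

Condition Epsilon 0.428, Condition Zeta 0.536, Condition Delta 0.036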